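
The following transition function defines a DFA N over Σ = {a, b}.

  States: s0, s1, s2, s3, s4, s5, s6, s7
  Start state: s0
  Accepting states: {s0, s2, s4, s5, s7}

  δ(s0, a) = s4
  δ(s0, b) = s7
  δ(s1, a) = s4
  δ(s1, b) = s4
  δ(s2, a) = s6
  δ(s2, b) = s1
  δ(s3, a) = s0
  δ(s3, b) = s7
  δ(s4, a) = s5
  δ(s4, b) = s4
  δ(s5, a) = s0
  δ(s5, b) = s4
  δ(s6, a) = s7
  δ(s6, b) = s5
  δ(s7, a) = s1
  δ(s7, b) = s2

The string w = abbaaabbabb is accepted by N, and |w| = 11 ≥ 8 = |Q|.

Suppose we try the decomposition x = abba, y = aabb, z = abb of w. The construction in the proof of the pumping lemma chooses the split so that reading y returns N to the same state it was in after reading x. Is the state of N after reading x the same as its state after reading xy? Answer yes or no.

no

Run of N on the first 8 characters of w = a b b a a a b b:
  step 0: s0  (start)
  step 1: s4  (read a: s0→s4)
  step 2: s4  (read b: s4→s4)
  step 3: s4  (read b: s4→s4)
  step 4: s5  (read a: s4→s5)
  step 5: s0  (read a: s5→s0)
  step 6: s4  (read a: s0→s4)
  step 7: s4  (read b: s4→s4)
  step 8: s4  (read b: s4→s4)

After x (step 4): s5. After xy (step 8): s4.
They differ (s5 ≠ s4), so y is not a cycle from the state after x; this split is not the one the pumping-lemma construction produces, and pumping y need not keep the string in L(N).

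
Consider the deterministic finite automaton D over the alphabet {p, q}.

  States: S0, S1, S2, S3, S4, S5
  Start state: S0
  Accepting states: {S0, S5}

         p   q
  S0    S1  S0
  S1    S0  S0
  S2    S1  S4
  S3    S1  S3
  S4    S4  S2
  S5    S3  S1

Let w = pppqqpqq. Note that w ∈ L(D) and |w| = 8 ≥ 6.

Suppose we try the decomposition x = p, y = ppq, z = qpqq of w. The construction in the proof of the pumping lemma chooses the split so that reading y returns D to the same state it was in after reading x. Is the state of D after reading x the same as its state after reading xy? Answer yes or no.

no

Run of D on the first 4 characters of w = p p p q:
  step 0: S0  (start)
  step 1: S1  (read p: S0→S1)
  step 2: S0  (read p: S1→S0)
  step 3: S1  (read p: S0→S1)
  step 4: S0  (read q: S1→S0)

After x (step 1): S1. After xy (step 4): S0.
They differ (S1 ≠ S0), so y is not a cycle from the state after x; this split is not the one the pumping-lemma construction produces, and pumping y need not keep the string in L(D).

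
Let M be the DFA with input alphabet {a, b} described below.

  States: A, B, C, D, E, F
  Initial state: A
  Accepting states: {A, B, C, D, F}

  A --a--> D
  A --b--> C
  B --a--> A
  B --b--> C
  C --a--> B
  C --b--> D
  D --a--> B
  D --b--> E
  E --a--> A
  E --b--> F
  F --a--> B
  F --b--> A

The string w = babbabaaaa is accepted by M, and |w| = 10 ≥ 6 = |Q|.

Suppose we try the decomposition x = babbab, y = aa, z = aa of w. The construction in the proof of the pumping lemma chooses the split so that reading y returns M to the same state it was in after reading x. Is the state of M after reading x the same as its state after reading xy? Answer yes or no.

State sequence: A -b-> C -a-> B -b-> C -b-> D -a-> B -b-> C -a-> B -a-> A

After x (step 6): C. After xy (step 8): A.
They differ (C ≠ A), so y is not a cycle from the state after x; this split is not the one the pumping-lemma construction produces, and pumping y need not keep the string in L(M).

no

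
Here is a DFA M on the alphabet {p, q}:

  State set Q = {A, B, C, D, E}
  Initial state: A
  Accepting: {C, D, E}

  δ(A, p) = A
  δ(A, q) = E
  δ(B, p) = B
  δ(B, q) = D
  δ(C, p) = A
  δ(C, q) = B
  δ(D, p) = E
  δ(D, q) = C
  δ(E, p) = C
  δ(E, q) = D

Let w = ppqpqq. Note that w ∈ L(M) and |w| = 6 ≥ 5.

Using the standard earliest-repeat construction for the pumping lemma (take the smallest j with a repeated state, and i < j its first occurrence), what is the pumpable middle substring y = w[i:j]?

p

Run of M on w = p p q p q q:
  step 0: A  (start)
  step 1: A  (read p: A→A)   ← first repeat (A seen earlier)
  step 2: A  (read p: A→A)
  step 3: E  (read q: A→E)
  step 4: C  (read p: E→C)
  step 5: B  (read q: C→B)
  step 6: D  (read q: B→D)

So i = 0, j = 1, giving x = w[0:0] = ε, y = w[0:1] = p, z = w[1:6] = pqpqq.
Check: |xy| = 1 ≤ 5 and |y| = 1 ≥ 1. Reading y takes M from A back to A, so every xyⁱz is accepted.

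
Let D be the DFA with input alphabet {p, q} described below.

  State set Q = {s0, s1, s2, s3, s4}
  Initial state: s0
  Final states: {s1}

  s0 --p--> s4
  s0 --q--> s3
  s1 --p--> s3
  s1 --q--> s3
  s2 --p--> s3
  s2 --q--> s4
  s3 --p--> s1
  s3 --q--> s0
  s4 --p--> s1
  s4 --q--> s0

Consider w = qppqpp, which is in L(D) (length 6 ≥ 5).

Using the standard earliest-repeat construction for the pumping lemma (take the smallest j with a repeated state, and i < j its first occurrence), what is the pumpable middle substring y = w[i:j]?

pp

State sequence: s0 -q-> s3 -p-> s1 -p-> s3 -q-> s0 -p-> s4 -p-> s1
First repeat at step 3: s3 was already visited.

So i = 1, j = 3, giving x = w[0:1] = q, y = w[1:3] = pp, z = w[3:6] = qpp.
Check: |xy| = 3 ≤ 5 and |y| = 2 ≥ 1. Reading y takes D from s3 back to s3, so every xyⁱz is accepted.
With |Q| = 5, pigeonhole forces a state repeat no later than step 5; the substring read between the first and second visits to that state can be pumped.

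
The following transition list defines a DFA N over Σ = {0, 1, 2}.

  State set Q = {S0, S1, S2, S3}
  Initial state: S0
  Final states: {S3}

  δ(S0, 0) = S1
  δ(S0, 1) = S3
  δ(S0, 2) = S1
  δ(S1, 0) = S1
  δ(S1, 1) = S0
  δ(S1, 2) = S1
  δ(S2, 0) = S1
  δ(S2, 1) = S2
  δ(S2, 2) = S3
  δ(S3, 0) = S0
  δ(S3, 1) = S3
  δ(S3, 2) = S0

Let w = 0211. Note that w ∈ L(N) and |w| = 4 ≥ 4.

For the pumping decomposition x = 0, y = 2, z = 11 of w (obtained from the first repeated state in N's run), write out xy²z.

02211

xy^2z = 0·2·2·11 = 02211.
Reading y = 2 takes N from S1 back to S1, so after x·y·y the machine is still in S1, and z then leads to the accepting state S3. Hence 02211 ∈ L(N).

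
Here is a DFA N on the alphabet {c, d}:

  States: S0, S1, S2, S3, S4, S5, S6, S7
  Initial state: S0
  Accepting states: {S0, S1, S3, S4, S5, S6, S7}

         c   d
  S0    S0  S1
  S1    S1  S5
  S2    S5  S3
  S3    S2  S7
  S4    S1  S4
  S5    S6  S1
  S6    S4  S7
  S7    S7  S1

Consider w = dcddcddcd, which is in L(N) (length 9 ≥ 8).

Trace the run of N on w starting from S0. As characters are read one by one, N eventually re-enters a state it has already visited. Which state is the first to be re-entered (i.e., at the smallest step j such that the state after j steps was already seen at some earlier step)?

S1

Run of N on w = d c d d c d d c d:
  step 0: S0  (start)
  step 1: S1  (read d: S0→S1)
  step 2: S1  (read c: S1→S1)   ← first repeat (S1 seen earlier)
  step 3: S5  (read d: S1→S5)
  step 4: S1  (read d: S5→S1)
  step 5: S1  (read c: S1→S1)
  step 6: S5  (read d: S1→S5)
  step 7: S1  (read d: S5→S1)
  step 8: S1  (read c: S1→S1)
  step 9: S5  (read d: S1→S5)

The earliest repeat is at step j = 2: N is in S1, which it already visited at step i = 1.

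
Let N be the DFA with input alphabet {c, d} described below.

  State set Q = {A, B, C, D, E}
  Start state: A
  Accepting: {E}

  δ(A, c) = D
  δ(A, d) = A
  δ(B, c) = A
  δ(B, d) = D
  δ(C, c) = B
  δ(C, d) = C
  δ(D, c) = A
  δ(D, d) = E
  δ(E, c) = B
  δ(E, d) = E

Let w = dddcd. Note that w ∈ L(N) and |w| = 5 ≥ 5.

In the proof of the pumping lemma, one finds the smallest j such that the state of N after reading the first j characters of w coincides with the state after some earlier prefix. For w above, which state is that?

State sequence: A -d-> A -d-> A -d-> A -c-> D -d-> E
First repeat at step 1: A was already visited.

The earliest repeat is at step j = 1: N is in A, which it already visited at step i = 0.
The DFA has 5 states, so the proof of the pumping lemma guarantees a repeated state among the first 5+1 visited; the segment between the two visits is the pumpable y.

A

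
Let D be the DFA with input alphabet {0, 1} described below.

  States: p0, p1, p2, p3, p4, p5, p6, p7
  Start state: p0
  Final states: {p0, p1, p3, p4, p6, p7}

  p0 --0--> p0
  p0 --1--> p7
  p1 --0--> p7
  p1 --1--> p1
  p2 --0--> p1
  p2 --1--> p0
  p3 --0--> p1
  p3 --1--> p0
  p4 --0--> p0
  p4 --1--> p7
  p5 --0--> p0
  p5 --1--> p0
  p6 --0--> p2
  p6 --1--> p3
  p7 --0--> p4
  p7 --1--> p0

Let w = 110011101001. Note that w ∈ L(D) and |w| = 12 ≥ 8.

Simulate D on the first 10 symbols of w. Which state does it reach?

Run of D on the first 10 characters of w = 1 1 0 0 1 1 1 0 1 0:
  step 0: p0  (start)
  step 1: p7  (read 1: p0→p7)
  step 2: p0  (read 1: p7→p0)
  step 3: p0  (read 0: p0→p0)
  step 4: p0  (read 0: p0→p0)
  step 5: p7  (read 1: p0→p7)
  step 6: p0  (read 1: p7→p0)
  step 7: p7  (read 1: p0→p7)
  step 8: p4  (read 0: p7→p4)
  step 9: p7  (read 1: p4→p7)
  step 10: p4  (read 0: p7→p4)

After reading 10 characters, D is in state p4.
(This kind of state-tracing is the core of the pumping-lemma construction: with 8 states, pigeonhole forces a repeat within the first 8 steps.)

p4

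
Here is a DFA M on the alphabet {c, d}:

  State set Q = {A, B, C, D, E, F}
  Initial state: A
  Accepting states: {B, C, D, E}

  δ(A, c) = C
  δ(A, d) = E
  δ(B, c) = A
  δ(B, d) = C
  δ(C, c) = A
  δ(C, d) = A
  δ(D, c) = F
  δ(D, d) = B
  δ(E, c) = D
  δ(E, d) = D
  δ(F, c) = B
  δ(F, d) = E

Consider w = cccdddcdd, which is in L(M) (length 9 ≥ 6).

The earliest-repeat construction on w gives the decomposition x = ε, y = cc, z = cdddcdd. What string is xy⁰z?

cdddcdd

xy⁰z = xz = ε·cdddcdd = cdddcdd.
Reading y = cc takes M from A back to A, so after x the machine is still in A, and z then leads to the accepting state D. Hence cdddcdd ∈ L(M).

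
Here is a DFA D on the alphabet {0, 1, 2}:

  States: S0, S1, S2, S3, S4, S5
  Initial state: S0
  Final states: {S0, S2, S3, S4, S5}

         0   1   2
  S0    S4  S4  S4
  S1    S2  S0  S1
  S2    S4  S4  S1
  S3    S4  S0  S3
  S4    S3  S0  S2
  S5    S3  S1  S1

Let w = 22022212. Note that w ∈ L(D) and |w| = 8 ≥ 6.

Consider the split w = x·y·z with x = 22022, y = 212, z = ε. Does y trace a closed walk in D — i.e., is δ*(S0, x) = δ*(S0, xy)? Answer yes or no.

no

Run of D on the first 8 characters of w = 2 2 0 2 2 2 1 2:
  step 0: S0  (start)
  step 1: S4  (read 2: S0→S4)
  step 2: S2  (read 2: S4→S2)
  step 3: S4  (read 0: S2→S4)
  step 4: S2  (read 2: S4→S2)
  step 5: S1  (read 2: S2→S1)
  step 6: S1  (read 2: S1→S1)
  step 7: S0  (read 1: S1→S0)
  step 8: S4  (read 2: S0→S4)

After x (step 5): S1. After xy (step 8): S4.
They differ (S1 ≠ S4), so y is not a cycle from the state after x; this split is not the one the pumping-lemma construction produces, and pumping y need not keep the string in L(D).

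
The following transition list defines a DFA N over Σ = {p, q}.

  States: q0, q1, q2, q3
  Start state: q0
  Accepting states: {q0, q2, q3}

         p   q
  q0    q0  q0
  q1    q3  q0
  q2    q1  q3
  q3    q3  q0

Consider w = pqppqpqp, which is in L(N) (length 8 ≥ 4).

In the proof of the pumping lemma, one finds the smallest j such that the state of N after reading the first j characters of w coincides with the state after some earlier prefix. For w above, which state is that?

Run of N on w = p q p p q p q p:
  step 0: q0  (start)
  step 1: q0  (read p: q0→q0)   ← first repeat (q0 seen earlier)
  step 2: q0  (read q: q0→q0)
  step 3: q0  (read p: q0→q0)
  step 4: q0  (read p: q0→q0)
  step 5: q0  (read q: q0→q0)
  step 6: q0  (read p: q0→q0)
  step 7: q0  (read q: q0→q0)
  step 8: q0  (read p: q0→q0)

The earliest repeat is at step j = 1: N is in q0, which it already visited at step i = 0.
With |Q| = 4, pigeonhole forces a state repeat no later than step 4; the substring read between the first and second visits to that state can be pumped.

q0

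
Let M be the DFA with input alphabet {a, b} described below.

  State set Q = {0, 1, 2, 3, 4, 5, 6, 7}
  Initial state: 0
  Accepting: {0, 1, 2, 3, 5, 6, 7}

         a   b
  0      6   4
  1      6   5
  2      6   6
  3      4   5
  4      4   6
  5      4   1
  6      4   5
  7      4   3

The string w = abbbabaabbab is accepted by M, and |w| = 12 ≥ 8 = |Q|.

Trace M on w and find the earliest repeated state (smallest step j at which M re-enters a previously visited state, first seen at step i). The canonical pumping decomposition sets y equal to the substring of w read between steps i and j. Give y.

State sequence: 0 -a-> 6 -b-> 5 -b-> 1 -b-> 5 -a-> 4 -b-> 6 -a-> 4 -a-> 4 -b-> 6 -b-> 5 -a-> 4 -b-> 6
First repeat at step 4: 5 was already visited.

So i = 2, j = 4, giving x = w[0:2] = ab, y = w[2:4] = bb, z = w[4:12] = abaabbab.
Check: |xy| = 4 ≤ 8 and |y| = 2 ≥ 1. Reading y takes M from 5 back to 5, so every xyⁱz is accepted.

bb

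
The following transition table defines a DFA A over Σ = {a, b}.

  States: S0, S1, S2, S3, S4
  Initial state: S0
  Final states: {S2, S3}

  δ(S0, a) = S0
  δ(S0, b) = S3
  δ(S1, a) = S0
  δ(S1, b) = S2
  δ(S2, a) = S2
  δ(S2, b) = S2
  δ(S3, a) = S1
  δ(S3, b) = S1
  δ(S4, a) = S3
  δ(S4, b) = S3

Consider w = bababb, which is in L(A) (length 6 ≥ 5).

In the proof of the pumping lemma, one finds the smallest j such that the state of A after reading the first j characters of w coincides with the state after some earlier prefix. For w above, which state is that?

Run of A on w = b a b a b b:
  step 0: S0  (start)
  step 1: S3  (read b: S0→S3)
  step 2: S1  (read a: S3→S1)
  step 3: S2  (read b: S1→S2)
  step 4: S2  (read a: S2→S2)   ← first repeat (S2 seen earlier)
  step 5: S2  (read b: S2→S2)
  step 6: S2  (read b: S2→S2)

The earliest repeat is at step j = 4: A is in S2, which it already visited at step i = 3.
Since A has 5 states, any run of length ≥ 5 visits 5+1 states, so by pigeonhole some state repeats within the first 5 steps — that repeat gives the pumpable loop.

S2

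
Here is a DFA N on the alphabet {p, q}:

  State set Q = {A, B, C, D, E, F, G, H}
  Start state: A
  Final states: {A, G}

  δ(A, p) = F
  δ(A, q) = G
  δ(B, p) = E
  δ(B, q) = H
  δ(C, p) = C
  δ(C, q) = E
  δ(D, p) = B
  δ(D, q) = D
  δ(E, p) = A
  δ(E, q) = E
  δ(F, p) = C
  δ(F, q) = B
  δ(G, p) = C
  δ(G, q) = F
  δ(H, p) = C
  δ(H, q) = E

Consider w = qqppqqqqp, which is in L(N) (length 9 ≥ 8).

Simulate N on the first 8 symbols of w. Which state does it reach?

Run of N on the first 8 characters of w = q q p p q q q q:
  step 0: A  (start)
  step 1: G  (read q: A→G)
  step 2: F  (read q: G→F)
  step 3: C  (read p: F→C)
  step 4: C  (read p: C→C)
  step 5: E  (read q: C→E)
  step 6: E  (read q: E→E)
  step 7: E  (read q: E→E)
  step 8: E  (read q: E→E)

After reading 8 characters, N is in state E.

E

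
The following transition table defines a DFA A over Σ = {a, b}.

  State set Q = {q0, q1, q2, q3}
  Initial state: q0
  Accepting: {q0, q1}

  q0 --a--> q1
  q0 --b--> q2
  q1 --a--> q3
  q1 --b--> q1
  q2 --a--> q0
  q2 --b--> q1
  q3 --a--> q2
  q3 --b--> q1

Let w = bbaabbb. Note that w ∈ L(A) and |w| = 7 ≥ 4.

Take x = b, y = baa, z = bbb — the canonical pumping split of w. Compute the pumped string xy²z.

bbaabaabbb

xy^2z = b·baa·baa·bbb = bbaabaabbb.
Reading y = baa takes A from q2 back to q2, so after x·y·y the machine is still in q2, and z then leads to the accepting state q1. Hence bbaabaabbb ∈ L(A).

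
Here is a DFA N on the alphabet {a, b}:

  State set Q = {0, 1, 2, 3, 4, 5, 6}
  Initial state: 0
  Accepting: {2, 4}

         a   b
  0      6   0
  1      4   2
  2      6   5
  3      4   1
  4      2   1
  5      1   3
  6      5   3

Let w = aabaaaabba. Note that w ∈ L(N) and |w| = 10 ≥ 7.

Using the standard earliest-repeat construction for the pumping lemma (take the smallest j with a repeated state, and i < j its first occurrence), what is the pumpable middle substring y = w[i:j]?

State sequence: 0 -a-> 6 -a-> 5 -b-> 3 -a-> 4 -a-> 2 -a-> 6 -a-> 5 -b-> 3 -b-> 1 -a-> 4
First repeat at step 6: 6 was already visited.

So i = 1, j = 6, giving x = w[0:1] = a, y = w[1:6] = abaaa, z = w[6:10] = abba.
Check: |xy| = 6 ≤ 7 and |y| = 5 ≥ 1. Reading y takes N from 6 back to 6, so every xyⁱz is accepted.
The DFA has 7 states, so the proof of the pumping lemma guarantees a repeated state among the first 7+1 visited; the segment between the two visits is the pumpable y.

abaaa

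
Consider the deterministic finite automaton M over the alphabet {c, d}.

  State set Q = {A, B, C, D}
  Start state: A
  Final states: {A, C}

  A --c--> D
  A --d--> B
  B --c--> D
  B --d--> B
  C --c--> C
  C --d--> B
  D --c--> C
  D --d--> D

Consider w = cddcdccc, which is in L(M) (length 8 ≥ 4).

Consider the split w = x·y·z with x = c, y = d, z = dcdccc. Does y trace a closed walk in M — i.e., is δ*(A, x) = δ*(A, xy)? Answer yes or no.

State sequence: A -c-> D -d-> D

After x (step 1): D. After xy (step 2): D.
They match, so y = d drives M around a cycle from D back to itself; pumping y any number of times keeps M in D before reading z, and xyⁱz ∈ L(M) for every i ≥ 0.

yes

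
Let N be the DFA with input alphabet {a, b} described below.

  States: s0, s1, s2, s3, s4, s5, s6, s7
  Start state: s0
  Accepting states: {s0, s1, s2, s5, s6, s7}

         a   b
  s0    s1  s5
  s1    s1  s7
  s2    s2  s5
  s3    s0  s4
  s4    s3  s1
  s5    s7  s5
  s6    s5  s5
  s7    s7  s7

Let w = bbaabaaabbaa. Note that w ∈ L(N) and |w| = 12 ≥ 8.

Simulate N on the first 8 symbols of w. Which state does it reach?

s7

State sequence: s0 -b-> s5 -b-> s5 -a-> s7 -a-> s7 -b-> s7 -a-> s7 -a-> s7 -a-> s7

After reading 8 characters, N is in state s7.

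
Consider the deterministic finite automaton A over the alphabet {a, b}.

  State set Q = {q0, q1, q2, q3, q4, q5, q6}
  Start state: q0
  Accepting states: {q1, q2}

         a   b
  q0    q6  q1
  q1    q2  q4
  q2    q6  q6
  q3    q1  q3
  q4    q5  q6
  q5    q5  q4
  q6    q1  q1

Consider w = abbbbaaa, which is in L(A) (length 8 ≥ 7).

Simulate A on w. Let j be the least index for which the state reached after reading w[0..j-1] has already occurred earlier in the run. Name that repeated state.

Run of A on w = a b b b b a a a:
  step 0: q0  (start)
  step 1: q6  (read a: q0→q6)
  step 2: q1  (read b: q6→q1)
  step 3: q4  (read b: q1→q4)
  step 4: q6  (read b: q4→q6)   ← first repeat (q6 seen earlier)
  step 5: q1  (read b: q6→q1)
  step 6: q2  (read a: q1→q2)
  step 7: q6  (read a: q2→q6)
  step 8: q1  (read a: q6→q1)

The earliest repeat is at step j = 4: A is in q6, which it already visited at step i = 1.
Since A has 7 states, any run of length ≥ 7 visits 7+1 states, so by pigeonhole some state repeats within the first 7 steps — that repeat gives the pumpable loop.

q6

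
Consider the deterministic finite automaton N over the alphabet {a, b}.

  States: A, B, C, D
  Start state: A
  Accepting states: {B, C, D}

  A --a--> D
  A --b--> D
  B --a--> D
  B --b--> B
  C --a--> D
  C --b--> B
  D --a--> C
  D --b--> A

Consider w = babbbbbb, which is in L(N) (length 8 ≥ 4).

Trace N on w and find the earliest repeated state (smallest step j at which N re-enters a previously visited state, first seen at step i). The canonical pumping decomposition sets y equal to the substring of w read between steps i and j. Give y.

b

State sequence: A -b-> D -a-> C -b-> B -b-> B -b-> B -b-> B -b-> B -b-> B
First repeat at step 4: B was already visited.

So i = 3, j = 4, giving x = w[0:3] = bab, y = w[3:4] = b, z = w[4:8] = bbbb.
Check: |xy| = 4 ≤ 4 and |y| = 1 ≥ 1. Reading y takes N from B back to B, so every xyⁱz is accepted.
With |Q| = 4, pigeonhole forces a state repeat no later than step 4; the substring read between the first and second visits to that state can be pumped.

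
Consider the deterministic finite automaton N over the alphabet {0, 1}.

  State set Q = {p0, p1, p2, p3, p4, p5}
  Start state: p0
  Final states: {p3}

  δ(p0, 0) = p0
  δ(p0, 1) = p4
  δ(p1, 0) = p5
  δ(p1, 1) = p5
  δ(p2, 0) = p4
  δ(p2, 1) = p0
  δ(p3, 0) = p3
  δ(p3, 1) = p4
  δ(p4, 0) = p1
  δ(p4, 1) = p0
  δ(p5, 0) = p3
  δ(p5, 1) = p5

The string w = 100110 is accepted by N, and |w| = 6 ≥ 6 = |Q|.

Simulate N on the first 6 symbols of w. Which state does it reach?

p3

State sequence: p0 -1-> p4 -0-> p1 -0-> p5 -1-> p5 -1-> p5 -0-> p3

After reading 6 characters, N is in state p3.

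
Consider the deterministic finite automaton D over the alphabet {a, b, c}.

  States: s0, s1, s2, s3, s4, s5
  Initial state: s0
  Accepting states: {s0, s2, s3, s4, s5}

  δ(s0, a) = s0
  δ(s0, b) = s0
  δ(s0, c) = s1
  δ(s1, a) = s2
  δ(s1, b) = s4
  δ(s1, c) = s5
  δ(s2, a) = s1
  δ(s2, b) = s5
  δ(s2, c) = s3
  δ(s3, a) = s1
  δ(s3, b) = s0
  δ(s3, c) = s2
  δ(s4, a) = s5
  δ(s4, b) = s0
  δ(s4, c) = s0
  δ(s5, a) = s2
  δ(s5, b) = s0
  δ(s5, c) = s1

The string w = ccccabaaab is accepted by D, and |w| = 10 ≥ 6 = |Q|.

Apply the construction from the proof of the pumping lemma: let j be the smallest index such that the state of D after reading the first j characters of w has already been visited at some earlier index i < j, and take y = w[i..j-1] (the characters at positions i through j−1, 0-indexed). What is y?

Run of D on w = c c c c a b a a a b:
  step 0: s0  (start)
  step 1: s1  (read c: s0→s1)
  step 2: s5  (read c: s1→s5)
  step 3: s1  (read c: s5→s1)   ← first repeat (s1 seen earlier)
  step 4: s5  (read c: s1→s5)
  step 5: s2  (read a: s5→s2)
  step 6: s5  (read b: s2→s5)
  step 7: s2  (read a: s5→s2)
  step 8: s1  (read a: s2→s1)
  step 9: s2  (read a: s1→s2)
  step 10: s5  (read b: s2→s5)

So i = 1, j = 3, giving x = w[0:1] = c, y = w[1:3] = cc, z = w[3:10] = cabaaab.
Check: |xy| = 3 ≤ 6 and |y| = 2 ≥ 1. Reading y takes D from s1 back to s1, so every xyⁱz is accepted.
The DFA has 6 states, so the proof of the pumping lemma guarantees a repeated state among the first 6+1 visited; the segment between the two visits is the pumpable y.

cc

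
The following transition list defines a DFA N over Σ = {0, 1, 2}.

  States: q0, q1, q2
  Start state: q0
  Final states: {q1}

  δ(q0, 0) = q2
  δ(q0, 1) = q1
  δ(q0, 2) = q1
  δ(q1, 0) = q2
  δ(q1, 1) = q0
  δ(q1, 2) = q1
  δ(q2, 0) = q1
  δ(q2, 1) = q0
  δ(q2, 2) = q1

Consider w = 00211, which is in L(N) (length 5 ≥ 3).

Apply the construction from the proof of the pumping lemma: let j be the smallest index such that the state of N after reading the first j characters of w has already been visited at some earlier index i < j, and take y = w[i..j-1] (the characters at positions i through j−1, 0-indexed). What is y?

State sequence: q0 -0-> q2 -0-> q1 -2-> q1 -1-> q0 -1-> q1
First repeat at step 3: q1 was already visited.

So i = 2, j = 3, giving x = w[0:2] = 00, y = w[2:3] = 2, z = w[3:5] = 11.
Check: |xy| = 3 ≤ 3 and |y| = 1 ≥ 1. Reading y takes N from q1 back to q1, so every xyⁱz is accepted.

2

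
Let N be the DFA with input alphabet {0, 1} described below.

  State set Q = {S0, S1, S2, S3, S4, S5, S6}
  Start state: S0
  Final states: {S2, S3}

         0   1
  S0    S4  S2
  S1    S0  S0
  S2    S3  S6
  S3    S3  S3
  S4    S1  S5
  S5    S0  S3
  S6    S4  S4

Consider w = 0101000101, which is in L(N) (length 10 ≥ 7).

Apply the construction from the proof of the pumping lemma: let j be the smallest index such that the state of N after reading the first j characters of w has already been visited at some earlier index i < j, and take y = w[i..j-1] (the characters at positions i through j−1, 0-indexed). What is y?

Run of N on w = 0 1 0 1 0 0 0 1 0 1:
  step 0: S0  (start)
  step 1: S4  (read 0: S0→S4)
  step 2: S5  (read 1: S4→S5)
  step 3: S0  (read 0: S5→S0)   ← first repeat (S0 seen earlier)
  step 4: S2  (read 1: S0→S2)
  step 5: S3  (read 0: S2→S3)
  step 6: S3  (read 0: S3→S3)
  step 7: S3  (read 0: S3→S3)
  step 8: S3  (read 1: S3→S3)
  step 9: S3  (read 0: S3→S3)
  step 10: S3  (read 1: S3→S3)

So i = 0, j = 3, giving x = w[0:0] = ε, y = w[0:3] = 010, z = w[3:10] = 1000101.
Check: |xy| = 3 ≤ 7 and |y| = 3 ≥ 1. Reading y takes N from S0 back to S0, so every xyⁱz is accepted.
Since N has 7 states, any run of length ≥ 7 visits 7+1 states, so by pigeonhole some state repeats within the first 7 steps — that repeat gives the pumpable loop.

010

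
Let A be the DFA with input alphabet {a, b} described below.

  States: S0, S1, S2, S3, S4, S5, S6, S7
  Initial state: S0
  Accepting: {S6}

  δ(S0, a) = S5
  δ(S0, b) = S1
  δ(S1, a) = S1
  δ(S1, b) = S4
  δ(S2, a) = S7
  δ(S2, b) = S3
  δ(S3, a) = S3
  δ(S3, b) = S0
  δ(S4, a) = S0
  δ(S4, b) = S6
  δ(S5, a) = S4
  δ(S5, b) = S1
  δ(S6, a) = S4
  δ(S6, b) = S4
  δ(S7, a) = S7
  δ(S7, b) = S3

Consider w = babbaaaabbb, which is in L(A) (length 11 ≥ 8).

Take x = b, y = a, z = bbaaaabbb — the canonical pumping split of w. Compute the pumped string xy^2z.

baabbaaaabbb

xy^2z = b·a·a·bbaaaabbb = baabbaaaabbb.
Reading y = a takes A from S1 back to S1, so after x·y·y the machine is still in S1, and z then leads to the accepting state S6. Hence baabbaaaabbb ∈ L(A).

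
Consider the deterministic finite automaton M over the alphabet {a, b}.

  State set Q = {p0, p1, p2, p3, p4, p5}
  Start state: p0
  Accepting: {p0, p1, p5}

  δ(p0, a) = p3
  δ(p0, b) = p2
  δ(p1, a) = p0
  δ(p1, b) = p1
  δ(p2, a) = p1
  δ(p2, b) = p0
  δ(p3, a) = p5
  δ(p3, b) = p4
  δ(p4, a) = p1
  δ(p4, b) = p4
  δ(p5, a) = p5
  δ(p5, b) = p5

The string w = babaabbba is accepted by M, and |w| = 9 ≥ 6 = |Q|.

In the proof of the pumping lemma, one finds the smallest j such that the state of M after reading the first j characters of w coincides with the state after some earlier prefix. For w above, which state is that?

State sequence: p0 -b-> p2 -a-> p1 -b-> p1 -a-> p0 -a-> p3 -b-> p4 -b-> p4 -b-> p4 -a-> p1
First repeat at step 3: p1 was already visited.

The earliest repeat is at step j = 3: M is in p1, which it already visited at step i = 2.
Since M has 6 states, any run of length ≥ 6 visits 6+1 states, so by pigeonhole some state repeats within the first 6 steps — that repeat gives the pumpable loop.

p1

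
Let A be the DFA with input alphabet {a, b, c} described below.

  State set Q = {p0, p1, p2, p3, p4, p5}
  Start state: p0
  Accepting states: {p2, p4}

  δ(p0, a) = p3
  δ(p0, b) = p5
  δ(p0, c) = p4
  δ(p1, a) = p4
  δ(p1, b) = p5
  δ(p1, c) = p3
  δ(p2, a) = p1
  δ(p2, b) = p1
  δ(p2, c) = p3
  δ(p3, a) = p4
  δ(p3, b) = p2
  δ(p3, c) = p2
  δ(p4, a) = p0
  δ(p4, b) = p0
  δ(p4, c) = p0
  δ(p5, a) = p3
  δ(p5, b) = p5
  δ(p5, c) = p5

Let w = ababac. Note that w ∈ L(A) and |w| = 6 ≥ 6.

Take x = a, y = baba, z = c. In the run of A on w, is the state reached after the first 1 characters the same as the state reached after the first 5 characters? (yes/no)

yes

State sequence: p0 -a-> p3 -b-> p2 -a-> p1 -b-> p5 -a-> p3

After x (step 1): p3. After xy (step 5): p3.
They match, so y = baba drives A around a cycle from p3 back to itself; pumping y any number of times keeps A in p3 before reading z, and xyⁱz ∈ L(A) for every i ≥ 0.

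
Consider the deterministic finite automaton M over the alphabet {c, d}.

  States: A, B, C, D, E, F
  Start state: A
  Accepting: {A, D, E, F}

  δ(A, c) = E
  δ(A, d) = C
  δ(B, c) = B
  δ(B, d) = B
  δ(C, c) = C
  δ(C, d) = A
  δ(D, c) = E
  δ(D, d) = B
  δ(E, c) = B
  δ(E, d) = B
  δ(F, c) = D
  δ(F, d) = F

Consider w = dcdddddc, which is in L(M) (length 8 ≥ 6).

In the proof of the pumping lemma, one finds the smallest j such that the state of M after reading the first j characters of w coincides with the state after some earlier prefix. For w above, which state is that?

C

State sequence: A -d-> C -c-> C -d-> A -d-> C -d-> A -d-> C -d-> A -c-> E
First repeat at step 2: C was already visited.

The earliest repeat is at step j = 2: M is in C, which it already visited at step i = 1.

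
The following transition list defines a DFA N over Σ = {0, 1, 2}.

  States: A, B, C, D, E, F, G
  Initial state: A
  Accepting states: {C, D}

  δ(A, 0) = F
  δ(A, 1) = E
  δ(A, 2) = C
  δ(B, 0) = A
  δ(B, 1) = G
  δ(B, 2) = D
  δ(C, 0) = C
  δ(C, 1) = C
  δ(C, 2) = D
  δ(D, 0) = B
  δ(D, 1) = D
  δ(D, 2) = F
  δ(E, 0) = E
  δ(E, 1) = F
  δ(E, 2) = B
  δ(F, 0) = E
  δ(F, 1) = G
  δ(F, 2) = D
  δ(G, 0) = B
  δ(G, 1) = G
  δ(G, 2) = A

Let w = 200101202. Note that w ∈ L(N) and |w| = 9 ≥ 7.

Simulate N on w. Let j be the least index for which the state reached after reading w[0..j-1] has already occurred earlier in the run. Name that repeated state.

Run of N on w = 2 0 0 1 0 1 2 0 2:
  step 0: A  (start)
  step 1: C  (read 2: A→C)
  step 2: C  (read 0: C→C)   ← first repeat (C seen earlier)
  step 3: C  (read 0: C→C)
  step 4: C  (read 1: C→C)
  step 5: C  (read 0: C→C)
  step 6: C  (read 1: C→C)
  step 7: D  (read 2: C→D)
  step 8: B  (read 0: D→B)
  step 9: D  (read 2: B→D)

The earliest repeat is at step j = 2: N is in C, which it already visited at step i = 1.
Pumping length from the standard proof: p = 7 (the number of states). The repeated state found above gives |xy| = j ≤ 7 and |y| = j − i ≥ 1.

C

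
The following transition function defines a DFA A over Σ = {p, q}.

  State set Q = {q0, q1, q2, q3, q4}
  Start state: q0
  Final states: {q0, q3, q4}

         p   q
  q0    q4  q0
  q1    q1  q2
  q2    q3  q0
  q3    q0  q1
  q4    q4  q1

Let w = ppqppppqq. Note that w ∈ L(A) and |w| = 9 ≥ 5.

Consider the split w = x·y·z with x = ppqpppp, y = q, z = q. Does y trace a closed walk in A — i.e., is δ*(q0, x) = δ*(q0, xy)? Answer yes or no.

Run of A on the first 8 characters of w = p p q p p p p q:
  step 0: q0  (start)
  step 1: q4  (read p: q0→q4)
  step 2: q4  (read p: q4→q4)
  step 3: q1  (read q: q4→q1)
  step 4: q1  (read p: q1→q1)
  step 5: q1  (read p: q1→q1)
  step 6: q1  (read p: q1→q1)
  step 7: q1  (read p: q1→q1)
  step 8: q2  (read q: q1→q2)

After x (step 7): q1. After xy (step 8): q2.
They differ (q1 ≠ q2), so y is not a cycle from the state after x; this split is not the one the pumping-lemma construction produces, and pumping y need not keep the string in L(A).

no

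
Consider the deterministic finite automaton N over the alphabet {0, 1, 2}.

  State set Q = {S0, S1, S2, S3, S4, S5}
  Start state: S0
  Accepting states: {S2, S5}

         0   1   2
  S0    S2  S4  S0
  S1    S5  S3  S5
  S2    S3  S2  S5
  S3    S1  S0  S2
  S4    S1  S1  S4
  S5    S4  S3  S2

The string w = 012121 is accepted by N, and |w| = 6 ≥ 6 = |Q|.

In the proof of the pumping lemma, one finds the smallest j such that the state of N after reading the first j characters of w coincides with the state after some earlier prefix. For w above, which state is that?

State sequence: S0 -0-> S2 -1-> S2 -2-> S5 -1-> S3 -2-> S2 -1-> S2
First repeat at step 2: S2 was already visited.

The earliest repeat is at step j = 2: N is in S2, which it already visited at step i = 1.
Since N has 6 states, any run of length ≥ 6 visits 6+1 states, so by pigeonhole some state repeats within the first 6 steps — that repeat gives the pumpable loop.

S2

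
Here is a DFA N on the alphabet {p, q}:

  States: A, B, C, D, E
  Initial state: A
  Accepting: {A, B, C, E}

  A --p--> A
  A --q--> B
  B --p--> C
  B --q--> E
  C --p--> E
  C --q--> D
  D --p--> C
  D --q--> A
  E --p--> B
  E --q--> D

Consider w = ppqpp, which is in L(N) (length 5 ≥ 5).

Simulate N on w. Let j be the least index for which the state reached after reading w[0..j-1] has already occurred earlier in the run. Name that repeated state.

Run of N on w = p p q p p:
  step 0: A  (start)
  step 1: A  (read p: A→A)   ← first repeat (A seen earlier)
  step 2: A  (read p: A→A)
  step 3: B  (read q: A→B)
  step 4: C  (read p: B→C)
  step 5: E  (read p: C→E)

The earliest repeat is at step j = 1: N is in A, which it already visited at step i = 0.
The DFA has 5 states, so the proof of the pumping lemma guarantees a repeated state among the first 5+1 visited; the segment between the two visits is the pumpable y.

A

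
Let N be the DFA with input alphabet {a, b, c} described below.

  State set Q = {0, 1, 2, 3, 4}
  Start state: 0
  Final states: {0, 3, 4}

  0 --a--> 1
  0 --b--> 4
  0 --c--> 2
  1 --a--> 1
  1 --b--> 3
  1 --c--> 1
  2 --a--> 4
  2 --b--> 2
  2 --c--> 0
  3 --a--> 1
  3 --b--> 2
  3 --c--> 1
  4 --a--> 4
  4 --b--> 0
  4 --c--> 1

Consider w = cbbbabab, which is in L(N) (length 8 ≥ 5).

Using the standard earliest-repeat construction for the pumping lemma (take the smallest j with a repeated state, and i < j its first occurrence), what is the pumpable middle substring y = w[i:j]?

Run of N on w = c b b b a b a b:
  step 0: 0  (start)
  step 1: 2  (read c: 0→2)
  step 2: 2  (read b: 2→2)   ← first repeat (2 seen earlier)
  step 3: 2  (read b: 2→2)
  step 4: 2  (read b: 2→2)
  step 5: 4  (read a: 2→4)
  step 6: 0  (read b: 4→0)
  step 7: 1  (read a: 0→1)
  step 8: 3  (read b: 1→3)

So i = 1, j = 2, giving x = w[0:1] = c, y = w[1:2] = b, z = w[2:8] = bbabab.
Check: |xy| = 2 ≤ 5 and |y| = 1 ≥ 1. Reading y takes N from 2 back to 2, so every xyⁱz is accepted.
Since N has 5 states, any run of length ≥ 5 visits 5+1 states, so by pigeonhole some state repeats within the first 5 steps — that repeat gives the pumpable loop.

b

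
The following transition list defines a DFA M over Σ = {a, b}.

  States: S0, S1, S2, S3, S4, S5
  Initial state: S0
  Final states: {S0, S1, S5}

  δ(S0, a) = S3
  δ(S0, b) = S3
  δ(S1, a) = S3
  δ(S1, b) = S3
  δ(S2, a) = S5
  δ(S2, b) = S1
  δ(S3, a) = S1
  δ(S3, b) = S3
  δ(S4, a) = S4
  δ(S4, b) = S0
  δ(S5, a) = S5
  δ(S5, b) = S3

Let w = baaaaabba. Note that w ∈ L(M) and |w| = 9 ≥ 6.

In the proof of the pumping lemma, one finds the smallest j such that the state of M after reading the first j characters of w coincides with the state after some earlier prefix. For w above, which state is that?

State sequence: S0 -b-> S3 -a-> S1 -a-> S3 -a-> S1 -a-> S3 -a-> S1 -b-> S3 -b-> S3 -a-> S1
First repeat at step 3: S3 was already visited.

The earliest repeat is at step j = 3: M is in S3, which it already visited at step i = 1.
With |Q| = 6, pigeonhole forces a state repeat no later than step 6; the substring read between the first and second visits to that state can be pumped.

S3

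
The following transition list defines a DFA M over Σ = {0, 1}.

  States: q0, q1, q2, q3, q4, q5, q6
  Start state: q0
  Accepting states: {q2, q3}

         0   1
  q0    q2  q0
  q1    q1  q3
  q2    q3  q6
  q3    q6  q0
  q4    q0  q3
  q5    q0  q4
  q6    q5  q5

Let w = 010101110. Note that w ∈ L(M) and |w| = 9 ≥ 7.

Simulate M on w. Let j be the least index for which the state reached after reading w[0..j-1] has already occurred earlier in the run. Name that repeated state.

State sequence: q0 -0-> q2 -1-> q6 -0-> q5 -1-> q4 -0-> q0 -1-> q0 -1-> q0 -1-> q0 -0-> q2
First repeat at step 5: q0 was already visited.

The earliest repeat is at step j = 5: M is in q0, which it already visited at step i = 0.
Pumping length from the standard proof: p = 7 (the number of states). The repeated state found above gives |xy| = j ≤ 7 and |y| = j − i ≥ 1.

q0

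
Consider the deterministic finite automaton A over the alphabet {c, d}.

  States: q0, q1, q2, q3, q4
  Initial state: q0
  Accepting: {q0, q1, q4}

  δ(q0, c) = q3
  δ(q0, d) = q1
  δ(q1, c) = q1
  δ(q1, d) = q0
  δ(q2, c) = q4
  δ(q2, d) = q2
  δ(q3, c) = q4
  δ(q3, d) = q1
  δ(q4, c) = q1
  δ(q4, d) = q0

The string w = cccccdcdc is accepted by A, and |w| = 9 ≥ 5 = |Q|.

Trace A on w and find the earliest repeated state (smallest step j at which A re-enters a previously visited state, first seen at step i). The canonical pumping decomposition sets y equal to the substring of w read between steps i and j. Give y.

c

Run of A on w = c c c c c d c d c:
  step 0: q0  (start)
  step 1: q3  (read c: q0→q3)
  step 2: q4  (read c: q3→q4)
  step 3: q1  (read c: q4→q1)
  step 4: q1  (read c: q1→q1)   ← first repeat (q1 seen earlier)
  step 5: q1  (read c: q1→q1)
  step 6: q0  (read d: q1→q0)
  step 7: q3  (read c: q0→q3)
  step 8: q1  (read d: q3→q1)
  step 9: q1  (read c: q1→q1)

So i = 3, j = 4, giving x = w[0:3] = ccc, y = w[3:4] = c, z = w[4:9] = cdcdc.
Check: |xy| = 4 ≤ 5 and |y| = 1 ≥ 1. Reading y takes A from q1 back to q1, so every xyⁱz is accepted.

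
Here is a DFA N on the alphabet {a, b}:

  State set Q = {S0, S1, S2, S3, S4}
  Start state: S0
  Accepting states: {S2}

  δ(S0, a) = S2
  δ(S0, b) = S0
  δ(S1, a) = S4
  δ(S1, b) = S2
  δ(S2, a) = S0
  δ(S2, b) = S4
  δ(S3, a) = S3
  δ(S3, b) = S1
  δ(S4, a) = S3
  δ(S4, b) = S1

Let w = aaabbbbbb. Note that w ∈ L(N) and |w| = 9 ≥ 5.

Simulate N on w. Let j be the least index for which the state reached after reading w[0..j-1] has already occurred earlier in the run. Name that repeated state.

S0

Run of N on w = a a a b b b b b b:
  step 0: S0  (start)
  step 1: S2  (read a: S0→S2)
  step 2: S0  (read a: S2→S0)   ← first repeat (S0 seen earlier)
  step 3: S2  (read a: S0→S2)
  step 4: S4  (read b: S2→S4)
  step 5: S1  (read b: S4→S1)
  step 6: S2  (read b: S1→S2)
  step 7: S4  (read b: S2→S4)
  step 8: S1  (read b: S4→S1)
  step 9: S2  (read b: S1→S2)

The earliest repeat is at step j = 2: N is in S0, which it already visited at step i = 0.
Since N has 5 states, any run of length ≥ 5 visits 5+1 states, so by pigeonhole some state repeats within the first 5 steps — that repeat gives the pumpable loop.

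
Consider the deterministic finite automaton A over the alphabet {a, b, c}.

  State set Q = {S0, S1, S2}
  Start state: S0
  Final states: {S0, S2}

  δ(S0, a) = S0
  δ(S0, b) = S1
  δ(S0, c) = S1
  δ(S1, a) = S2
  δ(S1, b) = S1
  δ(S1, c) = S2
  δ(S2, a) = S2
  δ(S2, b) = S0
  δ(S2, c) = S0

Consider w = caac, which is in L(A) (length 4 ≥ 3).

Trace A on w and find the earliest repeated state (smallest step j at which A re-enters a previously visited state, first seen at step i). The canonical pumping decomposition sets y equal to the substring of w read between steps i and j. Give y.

Run of A on w = c a a c:
  step 0: S0  (start)
  step 1: S1  (read c: S0→S1)
  step 2: S2  (read a: S1→S2)
  step 3: S2  (read a: S2→S2)   ← first repeat (S2 seen earlier)
  step 4: S0  (read c: S2→S0)

So i = 2, j = 3, giving x = w[0:2] = ca, y = w[2:3] = a, z = w[3:4] = c.
Check: |xy| = 3 ≤ 3 and |y| = 1 ≥ 1. Reading y takes A from S2 back to S2, so every xyⁱz is accepted.
The DFA has 3 states, so the proof of the pumping lemma guarantees a repeated state among the first 3+1 visited; the segment between the two visits is the pumpable y.

a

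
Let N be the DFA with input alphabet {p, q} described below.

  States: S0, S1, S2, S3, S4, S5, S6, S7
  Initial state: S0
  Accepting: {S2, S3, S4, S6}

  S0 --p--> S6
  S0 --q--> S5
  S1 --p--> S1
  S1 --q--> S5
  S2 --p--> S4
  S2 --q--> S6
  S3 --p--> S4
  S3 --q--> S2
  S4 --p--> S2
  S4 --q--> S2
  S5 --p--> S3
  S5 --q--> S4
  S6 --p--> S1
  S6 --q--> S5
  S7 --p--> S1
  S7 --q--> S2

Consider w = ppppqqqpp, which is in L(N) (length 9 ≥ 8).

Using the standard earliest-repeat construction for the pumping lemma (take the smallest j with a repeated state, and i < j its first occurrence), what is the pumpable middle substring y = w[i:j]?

State sequence: S0 -p-> S6 -p-> S1 -p-> S1 -p-> S1 -q-> S5 -q-> S4 -q-> S2 -p-> S4 -p-> S2
First repeat at step 3: S1 was already visited.

So i = 2, j = 3, giving x = w[0:2] = pp, y = w[2:3] = p, z = w[3:9] = pqqqpp.
Check: |xy| = 3 ≤ 8 and |y| = 1 ≥ 1. Reading y takes N from S1 back to S1, so every xyⁱz is accepted.

p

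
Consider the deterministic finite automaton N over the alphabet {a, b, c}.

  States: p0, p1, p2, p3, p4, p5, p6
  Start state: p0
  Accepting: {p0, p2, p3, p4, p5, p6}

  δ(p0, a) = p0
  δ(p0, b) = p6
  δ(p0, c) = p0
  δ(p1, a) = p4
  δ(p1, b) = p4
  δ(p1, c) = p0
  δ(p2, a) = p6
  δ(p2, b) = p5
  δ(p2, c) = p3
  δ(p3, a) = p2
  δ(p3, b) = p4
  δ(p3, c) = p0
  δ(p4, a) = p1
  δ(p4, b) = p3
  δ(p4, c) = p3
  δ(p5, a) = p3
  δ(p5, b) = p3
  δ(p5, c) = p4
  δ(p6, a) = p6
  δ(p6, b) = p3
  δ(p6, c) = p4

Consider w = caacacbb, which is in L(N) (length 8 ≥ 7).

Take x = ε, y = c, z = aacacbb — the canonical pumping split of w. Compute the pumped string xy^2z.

ccaacacbb

xy^2z = ε·c·c·aacacbb = ccaacacbb.
Reading y = c takes N from p0 back to p0, so after x·y·y the machine is still in p0, and z then leads to the accepting state p3. Hence ccaacacbb ∈ L(N).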